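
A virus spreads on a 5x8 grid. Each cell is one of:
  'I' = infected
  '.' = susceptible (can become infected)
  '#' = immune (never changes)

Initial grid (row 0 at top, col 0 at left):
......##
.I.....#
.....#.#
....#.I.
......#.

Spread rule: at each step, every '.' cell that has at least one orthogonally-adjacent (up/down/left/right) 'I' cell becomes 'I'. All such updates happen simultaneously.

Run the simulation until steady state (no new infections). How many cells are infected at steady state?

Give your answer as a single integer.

Step 0 (initial): 2 infected
Step 1: +7 new -> 9 infected
Step 2: +9 new -> 18 infected
Step 3: +8 new -> 26 infected
Step 4: +7 new -> 33 infected
Step 5: +0 new -> 33 infected

Answer: 33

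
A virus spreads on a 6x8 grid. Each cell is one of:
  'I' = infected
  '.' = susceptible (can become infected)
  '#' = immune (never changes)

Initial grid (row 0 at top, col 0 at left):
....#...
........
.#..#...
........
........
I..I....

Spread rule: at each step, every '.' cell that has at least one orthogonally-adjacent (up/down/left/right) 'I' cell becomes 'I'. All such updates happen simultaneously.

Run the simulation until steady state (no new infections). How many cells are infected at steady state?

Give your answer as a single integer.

Step 0 (initial): 2 infected
Step 1: +5 new -> 7 infected
Step 2: +6 new -> 13 infected
Step 3: +7 new -> 20 infected
Step 4: +6 new -> 26 infected
Step 5: +8 new -> 34 infected
Step 6: +5 new -> 39 infected
Step 7: +3 new -> 42 infected
Step 8: +2 new -> 44 infected
Step 9: +1 new -> 45 infected
Step 10: +0 new -> 45 infected

Answer: 45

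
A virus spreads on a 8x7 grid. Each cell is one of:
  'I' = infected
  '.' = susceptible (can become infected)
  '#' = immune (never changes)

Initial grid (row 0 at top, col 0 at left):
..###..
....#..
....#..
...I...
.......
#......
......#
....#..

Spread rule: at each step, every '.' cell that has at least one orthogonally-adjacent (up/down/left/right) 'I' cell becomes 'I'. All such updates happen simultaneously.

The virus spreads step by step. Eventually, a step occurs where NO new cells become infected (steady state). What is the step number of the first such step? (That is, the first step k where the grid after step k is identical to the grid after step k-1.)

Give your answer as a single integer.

Step 0 (initial): 1 infected
Step 1: +4 new -> 5 infected
Step 2: +7 new -> 12 infected
Step 3: +10 new -> 22 infected
Step 4: +11 new -> 33 infected
Step 5: +8 new -> 41 infected
Step 6: +5 new -> 46 infected
Step 7: +2 new -> 48 infected
Step 8: +0 new -> 48 infected

Answer: 8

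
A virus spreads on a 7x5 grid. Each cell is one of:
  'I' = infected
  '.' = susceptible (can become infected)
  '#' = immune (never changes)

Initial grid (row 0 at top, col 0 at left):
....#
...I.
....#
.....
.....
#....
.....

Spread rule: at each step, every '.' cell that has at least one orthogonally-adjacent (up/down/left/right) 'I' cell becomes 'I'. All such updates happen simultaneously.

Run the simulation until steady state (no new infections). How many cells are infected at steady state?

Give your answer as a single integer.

Answer: 32

Derivation:
Step 0 (initial): 1 infected
Step 1: +4 new -> 5 infected
Step 2: +4 new -> 9 infected
Step 3: +6 new -> 15 infected
Step 4: +6 new -> 21 infected
Step 5: +5 new -> 26 infected
Step 6: +4 new -> 30 infected
Step 7: +1 new -> 31 infected
Step 8: +1 new -> 32 infected
Step 9: +0 new -> 32 infected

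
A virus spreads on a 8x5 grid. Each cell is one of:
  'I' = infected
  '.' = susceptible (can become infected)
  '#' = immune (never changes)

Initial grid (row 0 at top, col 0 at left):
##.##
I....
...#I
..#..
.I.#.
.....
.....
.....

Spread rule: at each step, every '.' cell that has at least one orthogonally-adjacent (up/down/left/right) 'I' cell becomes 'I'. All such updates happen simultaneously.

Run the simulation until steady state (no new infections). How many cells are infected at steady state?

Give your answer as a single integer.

Step 0 (initial): 3 infected
Step 1: +8 new -> 11 infected
Step 2: +9 new -> 20 infected
Step 3: +7 new -> 27 infected
Step 4: +4 new -> 31 infected
Step 5: +2 new -> 33 infected
Step 6: +0 new -> 33 infected

Answer: 33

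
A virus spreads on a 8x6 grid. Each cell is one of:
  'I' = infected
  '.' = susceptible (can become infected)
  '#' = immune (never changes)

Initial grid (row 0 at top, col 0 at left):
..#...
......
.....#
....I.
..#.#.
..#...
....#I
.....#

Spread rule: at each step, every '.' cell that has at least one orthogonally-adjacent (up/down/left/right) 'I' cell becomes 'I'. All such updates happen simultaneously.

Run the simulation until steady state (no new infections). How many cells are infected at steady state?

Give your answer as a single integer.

Step 0 (initial): 2 infected
Step 1: +4 new -> 6 infected
Step 2: +6 new -> 12 infected
Step 3: +6 new -> 18 infected
Step 4: +7 new -> 25 infected
Step 5: +6 new -> 31 infected
Step 6: +6 new -> 37 infected
Step 7: +3 new -> 40 infected
Step 8: +1 new -> 41 infected
Step 9: +0 new -> 41 infected

Answer: 41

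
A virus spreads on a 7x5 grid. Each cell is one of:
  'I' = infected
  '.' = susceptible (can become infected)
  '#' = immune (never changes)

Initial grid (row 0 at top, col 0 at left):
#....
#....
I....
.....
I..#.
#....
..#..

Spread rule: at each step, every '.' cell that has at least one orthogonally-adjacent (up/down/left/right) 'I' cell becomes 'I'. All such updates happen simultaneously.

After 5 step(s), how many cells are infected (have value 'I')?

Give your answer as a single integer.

Step 0 (initial): 2 infected
Step 1: +3 new -> 5 infected
Step 2: +5 new -> 10 infected
Step 3: +6 new -> 16 infected
Step 4: +6 new -> 22 infected
Step 5: +5 new -> 27 infected

Answer: 27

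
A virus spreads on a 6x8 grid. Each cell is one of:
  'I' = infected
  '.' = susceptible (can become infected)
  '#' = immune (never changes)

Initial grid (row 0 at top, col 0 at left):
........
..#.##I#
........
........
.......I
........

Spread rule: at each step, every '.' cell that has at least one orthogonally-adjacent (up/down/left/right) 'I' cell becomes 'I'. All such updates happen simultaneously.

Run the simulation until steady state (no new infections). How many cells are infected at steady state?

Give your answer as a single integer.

Answer: 44

Derivation:
Step 0 (initial): 2 infected
Step 1: +5 new -> 7 infected
Step 2: +7 new -> 14 infected
Step 3: +5 new -> 19 infected
Step 4: +5 new -> 24 infected
Step 5: +6 new -> 30 infected
Step 6: +5 new -> 35 infected
Step 7: +6 new -> 41 infected
Step 8: +3 new -> 44 infected
Step 9: +0 new -> 44 infected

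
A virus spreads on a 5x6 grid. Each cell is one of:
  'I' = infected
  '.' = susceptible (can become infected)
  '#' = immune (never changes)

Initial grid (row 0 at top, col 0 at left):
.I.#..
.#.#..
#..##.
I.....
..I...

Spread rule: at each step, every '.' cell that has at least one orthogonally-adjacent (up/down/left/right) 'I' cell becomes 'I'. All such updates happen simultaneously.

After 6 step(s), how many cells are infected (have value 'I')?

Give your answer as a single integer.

Answer: 21

Derivation:
Step 0 (initial): 3 infected
Step 1: +7 new -> 10 infected
Step 2: +6 new -> 16 infected
Step 3: +2 new -> 18 infected
Step 4: +1 new -> 19 infected
Step 5: +1 new -> 20 infected
Step 6: +1 new -> 21 infected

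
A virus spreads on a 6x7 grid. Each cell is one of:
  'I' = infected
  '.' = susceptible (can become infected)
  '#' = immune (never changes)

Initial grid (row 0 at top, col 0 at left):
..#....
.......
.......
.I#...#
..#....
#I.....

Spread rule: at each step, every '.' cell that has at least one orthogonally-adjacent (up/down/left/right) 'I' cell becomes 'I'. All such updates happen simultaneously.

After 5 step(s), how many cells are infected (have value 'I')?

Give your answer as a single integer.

Answer: 29

Derivation:
Step 0 (initial): 2 infected
Step 1: +4 new -> 6 infected
Step 2: +5 new -> 11 infected
Step 3: +6 new -> 17 infected
Step 4: +6 new -> 23 infected
Step 5: +6 new -> 29 infected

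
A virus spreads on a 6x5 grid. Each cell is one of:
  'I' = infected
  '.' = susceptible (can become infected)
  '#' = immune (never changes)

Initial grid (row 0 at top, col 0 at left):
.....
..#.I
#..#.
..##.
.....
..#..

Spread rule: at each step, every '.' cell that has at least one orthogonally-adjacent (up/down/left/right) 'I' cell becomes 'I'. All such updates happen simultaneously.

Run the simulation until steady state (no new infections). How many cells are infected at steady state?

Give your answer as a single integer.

Answer: 24

Derivation:
Step 0 (initial): 1 infected
Step 1: +3 new -> 4 infected
Step 2: +2 new -> 6 infected
Step 3: +2 new -> 8 infected
Step 4: +3 new -> 11 infected
Step 5: +4 new -> 15 infected
Step 6: +3 new -> 18 infected
Step 7: +4 new -> 22 infected
Step 8: +2 new -> 24 infected
Step 9: +0 new -> 24 infected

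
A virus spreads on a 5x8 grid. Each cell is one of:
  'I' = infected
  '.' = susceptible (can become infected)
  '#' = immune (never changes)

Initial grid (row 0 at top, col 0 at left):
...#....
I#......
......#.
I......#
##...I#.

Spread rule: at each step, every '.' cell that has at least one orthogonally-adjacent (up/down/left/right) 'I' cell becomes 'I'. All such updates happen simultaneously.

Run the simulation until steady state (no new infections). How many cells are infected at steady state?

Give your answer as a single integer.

Answer: 32

Derivation:
Step 0 (initial): 3 infected
Step 1: +5 new -> 8 infected
Step 2: +7 new -> 15 infected
Step 3: +6 new -> 21 infected
Step 4: +5 new -> 26 infected
Step 5: +4 new -> 30 infected
Step 6: +2 new -> 32 infected
Step 7: +0 new -> 32 infected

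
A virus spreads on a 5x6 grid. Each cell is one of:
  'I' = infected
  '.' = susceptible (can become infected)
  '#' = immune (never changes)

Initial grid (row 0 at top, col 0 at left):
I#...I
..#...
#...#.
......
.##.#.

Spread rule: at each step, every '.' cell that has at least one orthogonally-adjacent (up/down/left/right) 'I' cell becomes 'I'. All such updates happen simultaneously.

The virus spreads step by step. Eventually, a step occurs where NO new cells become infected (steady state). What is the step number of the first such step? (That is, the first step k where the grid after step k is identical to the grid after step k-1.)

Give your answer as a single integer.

Step 0 (initial): 2 infected
Step 1: +3 new -> 5 infected
Step 2: +4 new -> 9 infected
Step 3: +4 new -> 13 infected
Step 4: +5 new -> 18 infected
Step 5: +3 new -> 21 infected
Step 6: +2 new -> 23 infected
Step 7: +0 new -> 23 infected

Answer: 7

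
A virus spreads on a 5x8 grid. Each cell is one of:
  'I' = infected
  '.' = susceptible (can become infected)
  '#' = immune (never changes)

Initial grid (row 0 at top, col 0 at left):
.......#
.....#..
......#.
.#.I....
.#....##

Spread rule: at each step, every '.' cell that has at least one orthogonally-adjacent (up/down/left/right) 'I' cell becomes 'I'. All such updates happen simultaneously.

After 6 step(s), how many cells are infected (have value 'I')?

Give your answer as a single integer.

Answer: 32

Derivation:
Step 0 (initial): 1 infected
Step 1: +4 new -> 5 infected
Step 2: +6 new -> 11 infected
Step 3: +7 new -> 18 infected
Step 4: +5 new -> 23 infected
Step 5: +5 new -> 28 infected
Step 6: +4 new -> 32 infected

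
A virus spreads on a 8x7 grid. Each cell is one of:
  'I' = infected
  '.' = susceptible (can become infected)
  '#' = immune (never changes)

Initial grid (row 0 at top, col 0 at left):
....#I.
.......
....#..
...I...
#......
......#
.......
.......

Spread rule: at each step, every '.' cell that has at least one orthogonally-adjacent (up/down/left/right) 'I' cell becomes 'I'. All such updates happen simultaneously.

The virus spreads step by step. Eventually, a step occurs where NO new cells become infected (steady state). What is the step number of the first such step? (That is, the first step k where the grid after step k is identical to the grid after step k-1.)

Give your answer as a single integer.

Step 0 (initial): 2 infected
Step 1: +6 new -> 8 infected
Step 2: +10 new -> 18 infected
Step 3: +11 new -> 29 infected
Step 4: +9 new -> 38 infected
Step 5: +7 new -> 45 infected
Step 6: +5 new -> 50 infected
Step 7: +2 new -> 52 infected
Step 8: +0 new -> 52 infected

Answer: 8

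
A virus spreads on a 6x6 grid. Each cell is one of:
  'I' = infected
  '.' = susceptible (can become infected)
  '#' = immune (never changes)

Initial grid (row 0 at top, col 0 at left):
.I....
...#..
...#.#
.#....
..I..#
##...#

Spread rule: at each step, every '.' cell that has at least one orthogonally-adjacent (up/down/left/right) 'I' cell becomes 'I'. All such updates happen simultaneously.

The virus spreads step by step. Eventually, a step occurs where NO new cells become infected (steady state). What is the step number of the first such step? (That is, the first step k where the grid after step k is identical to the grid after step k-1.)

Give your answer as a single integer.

Step 0 (initial): 2 infected
Step 1: +7 new -> 9 infected
Step 2: +9 new -> 18 infected
Step 3: +5 new -> 23 infected
Step 4: +4 new -> 27 infected
Step 5: +1 new -> 28 infected
Step 6: +0 new -> 28 infected

Answer: 6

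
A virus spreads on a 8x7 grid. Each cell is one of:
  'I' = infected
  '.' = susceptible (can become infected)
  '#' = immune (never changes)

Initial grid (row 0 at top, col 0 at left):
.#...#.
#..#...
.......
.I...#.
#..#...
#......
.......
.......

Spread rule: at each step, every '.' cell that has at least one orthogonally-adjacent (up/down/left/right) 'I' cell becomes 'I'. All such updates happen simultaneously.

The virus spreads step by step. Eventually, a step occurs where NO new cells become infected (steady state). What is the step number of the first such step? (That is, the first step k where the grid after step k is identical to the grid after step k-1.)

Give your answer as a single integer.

Step 0 (initial): 1 infected
Step 1: +4 new -> 5 infected
Step 2: +6 new -> 11 infected
Step 3: +5 new -> 16 infected
Step 4: +7 new -> 23 infected
Step 5: +8 new -> 31 infected
Step 6: +7 new -> 38 infected
Step 7: +5 new -> 43 infected
Step 8: +3 new -> 46 infected
Step 9: +1 new -> 47 infected
Step 10: +0 new -> 47 infected

Answer: 10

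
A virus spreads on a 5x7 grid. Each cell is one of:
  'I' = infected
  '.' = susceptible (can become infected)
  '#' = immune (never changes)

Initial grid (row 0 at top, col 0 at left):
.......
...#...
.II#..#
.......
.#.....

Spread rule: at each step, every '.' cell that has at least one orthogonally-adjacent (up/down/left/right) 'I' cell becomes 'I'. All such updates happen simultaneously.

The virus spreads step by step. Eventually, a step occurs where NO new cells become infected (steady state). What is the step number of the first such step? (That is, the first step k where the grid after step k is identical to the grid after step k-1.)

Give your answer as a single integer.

Step 0 (initial): 2 infected
Step 1: +5 new -> 7 infected
Step 2: +6 new -> 13 infected
Step 3: +5 new -> 18 infected
Step 4: +4 new -> 22 infected
Step 5: +5 new -> 27 infected
Step 6: +3 new -> 30 infected
Step 7: +1 new -> 31 infected
Step 8: +0 new -> 31 infected

Answer: 8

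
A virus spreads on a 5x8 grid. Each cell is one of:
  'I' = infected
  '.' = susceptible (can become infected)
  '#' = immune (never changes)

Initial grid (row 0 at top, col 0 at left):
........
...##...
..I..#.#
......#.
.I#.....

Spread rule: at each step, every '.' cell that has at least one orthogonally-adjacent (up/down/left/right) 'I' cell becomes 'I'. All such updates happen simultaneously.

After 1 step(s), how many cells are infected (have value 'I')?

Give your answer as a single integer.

Answer: 8

Derivation:
Step 0 (initial): 2 infected
Step 1: +6 new -> 8 infected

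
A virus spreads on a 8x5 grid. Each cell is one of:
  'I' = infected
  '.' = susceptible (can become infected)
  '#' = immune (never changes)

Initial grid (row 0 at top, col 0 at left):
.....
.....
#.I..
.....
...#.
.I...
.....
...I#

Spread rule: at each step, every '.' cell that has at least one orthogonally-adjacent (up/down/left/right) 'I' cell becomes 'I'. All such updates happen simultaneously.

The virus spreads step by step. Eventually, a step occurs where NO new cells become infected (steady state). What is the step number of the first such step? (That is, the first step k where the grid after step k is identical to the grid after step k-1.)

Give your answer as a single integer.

Step 0 (initial): 3 infected
Step 1: +10 new -> 13 infected
Step 2: +13 new -> 26 infected
Step 3: +8 new -> 34 infected
Step 4: +3 new -> 37 infected
Step 5: +0 new -> 37 infected

Answer: 5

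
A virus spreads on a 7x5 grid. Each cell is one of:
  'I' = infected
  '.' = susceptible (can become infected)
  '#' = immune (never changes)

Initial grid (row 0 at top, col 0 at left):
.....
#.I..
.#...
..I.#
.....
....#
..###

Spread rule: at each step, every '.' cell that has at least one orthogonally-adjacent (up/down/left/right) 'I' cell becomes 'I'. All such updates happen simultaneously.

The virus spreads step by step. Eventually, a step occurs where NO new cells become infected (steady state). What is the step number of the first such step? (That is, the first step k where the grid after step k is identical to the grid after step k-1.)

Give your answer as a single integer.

Step 0 (initial): 2 infected
Step 1: +7 new -> 9 infected
Step 2: +8 new -> 17 infected
Step 3: +8 new -> 25 infected
Step 4: +2 new -> 27 infected
Step 5: +1 new -> 28 infected
Step 6: +0 new -> 28 infected

Answer: 6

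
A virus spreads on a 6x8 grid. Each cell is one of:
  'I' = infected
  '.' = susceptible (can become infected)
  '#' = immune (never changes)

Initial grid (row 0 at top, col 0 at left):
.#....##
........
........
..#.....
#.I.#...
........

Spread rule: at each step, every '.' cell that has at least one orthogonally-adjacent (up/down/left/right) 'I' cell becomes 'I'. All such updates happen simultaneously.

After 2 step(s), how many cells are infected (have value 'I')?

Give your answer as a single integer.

Step 0 (initial): 1 infected
Step 1: +3 new -> 4 infected
Step 2: +4 new -> 8 infected

Answer: 8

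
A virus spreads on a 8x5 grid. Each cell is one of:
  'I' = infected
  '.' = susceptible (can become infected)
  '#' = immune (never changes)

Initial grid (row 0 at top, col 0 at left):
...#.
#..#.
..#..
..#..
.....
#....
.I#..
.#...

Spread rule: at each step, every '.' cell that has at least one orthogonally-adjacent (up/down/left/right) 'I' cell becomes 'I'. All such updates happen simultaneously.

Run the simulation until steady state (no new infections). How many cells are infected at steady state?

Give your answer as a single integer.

Answer: 32

Derivation:
Step 0 (initial): 1 infected
Step 1: +2 new -> 3 infected
Step 2: +3 new -> 6 infected
Step 3: +4 new -> 10 infected
Step 4: +5 new -> 15 infected
Step 5: +6 new -> 21 infected
Step 6: +6 new -> 27 infected
Step 7: +3 new -> 30 infected
Step 8: +1 new -> 31 infected
Step 9: +1 new -> 32 infected
Step 10: +0 new -> 32 infected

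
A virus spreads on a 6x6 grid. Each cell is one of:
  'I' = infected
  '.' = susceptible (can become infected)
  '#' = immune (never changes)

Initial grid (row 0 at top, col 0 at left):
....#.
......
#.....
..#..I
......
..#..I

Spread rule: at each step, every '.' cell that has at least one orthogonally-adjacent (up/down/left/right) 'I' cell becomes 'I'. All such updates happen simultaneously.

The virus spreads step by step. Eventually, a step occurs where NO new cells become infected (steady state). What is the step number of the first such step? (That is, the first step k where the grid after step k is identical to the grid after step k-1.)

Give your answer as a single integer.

Answer: 9

Derivation:
Step 0 (initial): 2 infected
Step 1: +4 new -> 6 infected
Step 2: +5 new -> 11 infected
Step 3: +4 new -> 15 infected
Step 4: +3 new -> 18 infected
Step 5: +4 new -> 22 infected
Step 6: +5 new -> 27 infected
Step 7: +4 new -> 31 infected
Step 8: +1 new -> 32 infected
Step 9: +0 new -> 32 infected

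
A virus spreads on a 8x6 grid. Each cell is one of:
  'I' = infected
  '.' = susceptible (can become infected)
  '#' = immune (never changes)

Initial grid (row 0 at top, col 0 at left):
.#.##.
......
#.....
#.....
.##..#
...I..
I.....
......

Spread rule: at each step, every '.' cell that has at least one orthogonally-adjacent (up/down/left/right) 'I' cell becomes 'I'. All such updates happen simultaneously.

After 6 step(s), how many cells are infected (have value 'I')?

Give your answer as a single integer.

Step 0 (initial): 2 infected
Step 1: +7 new -> 9 infected
Step 2: +9 new -> 18 infected
Step 3: +6 new -> 24 infected
Step 4: +6 new -> 30 infected
Step 5: +4 new -> 34 infected
Step 6: +3 new -> 37 infected

Answer: 37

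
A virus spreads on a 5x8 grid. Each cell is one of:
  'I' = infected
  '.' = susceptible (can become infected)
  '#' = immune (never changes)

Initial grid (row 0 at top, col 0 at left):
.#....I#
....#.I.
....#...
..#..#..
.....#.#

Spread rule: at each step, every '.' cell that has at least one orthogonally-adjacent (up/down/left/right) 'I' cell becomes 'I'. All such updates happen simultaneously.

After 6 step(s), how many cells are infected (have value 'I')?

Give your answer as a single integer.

Answer: 20

Derivation:
Step 0 (initial): 2 infected
Step 1: +4 new -> 6 infected
Step 2: +4 new -> 10 infected
Step 3: +3 new -> 13 infected
Step 4: +2 new -> 15 infected
Step 5: +2 new -> 17 infected
Step 6: +3 new -> 20 infected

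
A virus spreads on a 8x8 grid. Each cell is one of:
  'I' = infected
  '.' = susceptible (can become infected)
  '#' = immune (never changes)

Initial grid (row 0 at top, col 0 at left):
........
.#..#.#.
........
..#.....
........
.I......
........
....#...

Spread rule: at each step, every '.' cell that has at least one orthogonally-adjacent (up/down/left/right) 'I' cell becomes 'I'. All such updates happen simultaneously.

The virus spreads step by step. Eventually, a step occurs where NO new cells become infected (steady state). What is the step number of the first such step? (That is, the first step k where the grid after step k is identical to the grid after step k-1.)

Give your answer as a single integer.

Step 0 (initial): 1 infected
Step 1: +4 new -> 5 infected
Step 2: +7 new -> 12 infected
Step 3: +7 new -> 19 infected
Step 4: +7 new -> 26 infected
Step 5: +7 new -> 33 infected
Step 6: +9 new -> 42 infected
Step 7: +7 new -> 49 infected
Step 8: +5 new -> 54 infected
Step 9: +2 new -> 56 infected
Step 10: +2 new -> 58 infected
Step 11: +1 new -> 59 infected
Step 12: +0 new -> 59 infected

Answer: 12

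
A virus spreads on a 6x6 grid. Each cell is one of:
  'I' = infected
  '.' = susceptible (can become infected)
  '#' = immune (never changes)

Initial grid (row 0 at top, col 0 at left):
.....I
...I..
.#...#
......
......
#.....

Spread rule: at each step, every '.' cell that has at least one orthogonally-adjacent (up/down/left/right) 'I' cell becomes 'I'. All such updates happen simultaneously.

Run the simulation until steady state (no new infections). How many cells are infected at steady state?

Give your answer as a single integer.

Answer: 33

Derivation:
Step 0 (initial): 2 infected
Step 1: +6 new -> 8 infected
Step 2: +5 new -> 13 infected
Step 3: +5 new -> 18 infected
Step 4: +7 new -> 25 infected
Step 5: +5 new -> 30 infected
Step 6: +3 new -> 33 infected
Step 7: +0 new -> 33 infected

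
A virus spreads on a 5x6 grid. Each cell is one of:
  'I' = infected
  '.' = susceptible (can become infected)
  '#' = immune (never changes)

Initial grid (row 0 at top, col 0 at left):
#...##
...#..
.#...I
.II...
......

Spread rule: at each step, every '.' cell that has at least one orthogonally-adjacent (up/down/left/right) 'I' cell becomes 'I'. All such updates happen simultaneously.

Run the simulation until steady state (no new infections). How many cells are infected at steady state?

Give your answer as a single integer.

Step 0 (initial): 3 infected
Step 1: +8 new -> 11 infected
Step 2: +8 new -> 19 infected
Step 3: +4 new -> 23 infected
Step 4: +2 new -> 25 infected
Step 5: +0 new -> 25 infected

Answer: 25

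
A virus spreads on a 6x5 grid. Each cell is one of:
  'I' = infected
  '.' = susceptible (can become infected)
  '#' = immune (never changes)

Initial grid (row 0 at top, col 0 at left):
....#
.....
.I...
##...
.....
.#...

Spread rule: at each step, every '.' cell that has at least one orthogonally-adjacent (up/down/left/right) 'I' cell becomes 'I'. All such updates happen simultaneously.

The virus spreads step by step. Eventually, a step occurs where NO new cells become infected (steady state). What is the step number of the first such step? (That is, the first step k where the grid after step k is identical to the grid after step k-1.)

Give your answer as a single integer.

Answer: 7

Derivation:
Step 0 (initial): 1 infected
Step 1: +3 new -> 4 infected
Step 2: +5 new -> 9 infected
Step 3: +6 new -> 15 infected
Step 4: +6 new -> 21 infected
Step 5: +3 new -> 24 infected
Step 6: +2 new -> 26 infected
Step 7: +0 new -> 26 infected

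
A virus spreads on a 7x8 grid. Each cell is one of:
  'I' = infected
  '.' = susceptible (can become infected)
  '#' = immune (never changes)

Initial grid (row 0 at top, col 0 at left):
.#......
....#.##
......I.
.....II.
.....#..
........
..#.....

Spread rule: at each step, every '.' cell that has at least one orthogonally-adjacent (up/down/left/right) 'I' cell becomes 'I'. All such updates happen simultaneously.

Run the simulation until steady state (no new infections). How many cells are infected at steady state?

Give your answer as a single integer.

Answer: 50

Derivation:
Step 0 (initial): 3 infected
Step 1: +5 new -> 8 infected
Step 2: +6 new -> 14 infected
Step 3: +8 new -> 22 infected
Step 4: +10 new -> 32 infected
Step 5: +8 new -> 40 infected
Step 6: +5 new -> 45 infected
Step 7: +3 new -> 48 infected
Step 8: +2 new -> 50 infected
Step 9: +0 new -> 50 infected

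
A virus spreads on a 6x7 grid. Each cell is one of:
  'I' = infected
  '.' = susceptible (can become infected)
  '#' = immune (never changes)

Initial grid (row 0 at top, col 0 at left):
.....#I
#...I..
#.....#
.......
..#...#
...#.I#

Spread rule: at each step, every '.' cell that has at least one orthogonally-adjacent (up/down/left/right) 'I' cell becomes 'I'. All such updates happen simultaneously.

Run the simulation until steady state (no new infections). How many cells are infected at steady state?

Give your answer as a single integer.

Answer: 34

Derivation:
Step 0 (initial): 3 infected
Step 1: +7 new -> 10 infected
Step 2: +7 new -> 17 infected
Step 3: +6 new -> 23 infected
Step 4: +3 new -> 26 infected
Step 5: +2 new -> 28 infected
Step 6: +2 new -> 30 infected
Step 7: +2 new -> 32 infected
Step 8: +2 new -> 34 infected
Step 9: +0 new -> 34 infected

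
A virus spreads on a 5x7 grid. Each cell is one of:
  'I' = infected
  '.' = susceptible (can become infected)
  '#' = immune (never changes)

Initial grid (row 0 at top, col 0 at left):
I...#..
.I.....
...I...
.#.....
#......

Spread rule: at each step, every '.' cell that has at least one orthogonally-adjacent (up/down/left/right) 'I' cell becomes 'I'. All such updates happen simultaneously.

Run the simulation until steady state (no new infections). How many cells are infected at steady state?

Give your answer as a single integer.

Answer: 32

Derivation:
Step 0 (initial): 3 infected
Step 1: +8 new -> 11 infected
Step 2: +8 new -> 19 infected
Step 3: +6 new -> 25 infected
Step 4: +5 new -> 30 infected
Step 5: +2 new -> 32 infected
Step 6: +0 new -> 32 infected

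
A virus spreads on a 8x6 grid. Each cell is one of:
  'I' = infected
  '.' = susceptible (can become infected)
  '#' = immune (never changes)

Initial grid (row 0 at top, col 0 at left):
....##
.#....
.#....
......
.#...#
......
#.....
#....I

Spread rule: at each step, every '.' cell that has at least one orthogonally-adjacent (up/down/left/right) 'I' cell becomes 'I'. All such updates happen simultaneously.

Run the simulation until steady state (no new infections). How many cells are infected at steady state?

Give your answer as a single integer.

Step 0 (initial): 1 infected
Step 1: +2 new -> 3 infected
Step 2: +3 new -> 6 infected
Step 3: +3 new -> 9 infected
Step 4: +4 new -> 13 infected
Step 5: +4 new -> 17 infected
Step 6: +5 new -> 22 infected
Step 7: +5 new -> 27 infected
Step 8: +5 new -> 32 infected
Step 9: +3 new -> 35 infected
Step 10: +2 new -> 37 infected
Step 11: +2 new -> 39 infected
Step 12: +1 new -> 40 infected
Step 13: +0 new -> 40 infected

Answer: 40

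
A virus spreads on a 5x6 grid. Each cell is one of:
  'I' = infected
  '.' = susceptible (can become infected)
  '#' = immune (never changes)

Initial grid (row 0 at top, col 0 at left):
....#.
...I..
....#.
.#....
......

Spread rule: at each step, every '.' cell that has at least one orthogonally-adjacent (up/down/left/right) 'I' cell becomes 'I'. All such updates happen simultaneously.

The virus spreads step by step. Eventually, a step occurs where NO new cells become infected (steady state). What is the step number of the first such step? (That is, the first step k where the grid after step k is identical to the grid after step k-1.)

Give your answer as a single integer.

Step 0 (initial): 1 infected
Step 1: +4 new -> 5 infected
Step 2: +5 new -> 10 infected
Step 3: +8 new -> 18 infected
Step 4: +5 new -> 23 infected
Step 5: +3 new -> 26 infected
Step 6: +1 new -> 27 infected
Step 7: +0 new -> 27 infected

Answer: 7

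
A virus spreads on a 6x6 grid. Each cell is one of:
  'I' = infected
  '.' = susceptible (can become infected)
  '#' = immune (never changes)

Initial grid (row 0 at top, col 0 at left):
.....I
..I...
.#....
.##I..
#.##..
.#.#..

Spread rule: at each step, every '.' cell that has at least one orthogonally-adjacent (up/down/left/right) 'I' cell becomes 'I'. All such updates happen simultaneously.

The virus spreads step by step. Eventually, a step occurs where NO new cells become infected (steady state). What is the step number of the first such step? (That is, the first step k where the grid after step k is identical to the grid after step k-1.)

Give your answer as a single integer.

Step 0 (initial): 3 infected
Step 1: +8 new -> 11 infected
Step 2: +8 new -> 19 infected
Step 3: +4 new -> 23 infected
Step 4: +2 new -> 25 infected
Step 5: +0 new -> 25 infected

Answer: 5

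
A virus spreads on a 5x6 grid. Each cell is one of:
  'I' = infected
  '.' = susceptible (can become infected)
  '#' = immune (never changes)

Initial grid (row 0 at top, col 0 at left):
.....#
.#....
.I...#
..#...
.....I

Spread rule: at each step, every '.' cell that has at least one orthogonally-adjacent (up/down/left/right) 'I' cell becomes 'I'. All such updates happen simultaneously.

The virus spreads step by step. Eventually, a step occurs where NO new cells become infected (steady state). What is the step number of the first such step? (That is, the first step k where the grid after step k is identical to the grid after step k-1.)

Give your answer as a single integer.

Step 0 (initial): 2 infected
Step 1: +5 new -> 7 infected
Step 2: +7 new -> 14 infected
Step 3: +7 new -> 21 infected
Step 4: +3 new -> 24 infected
Step 5: +2 new -> 26 infected
Step 6: +0 new -> 26 infected

Answer: 6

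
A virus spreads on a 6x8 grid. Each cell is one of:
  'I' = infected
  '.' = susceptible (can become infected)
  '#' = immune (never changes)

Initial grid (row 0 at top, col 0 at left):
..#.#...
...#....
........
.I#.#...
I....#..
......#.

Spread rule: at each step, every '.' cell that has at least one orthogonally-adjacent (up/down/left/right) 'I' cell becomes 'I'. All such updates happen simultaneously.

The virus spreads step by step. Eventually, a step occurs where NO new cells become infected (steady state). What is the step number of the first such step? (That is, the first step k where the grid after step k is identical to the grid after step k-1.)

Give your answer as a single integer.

Step 0 (initial): 2 infected
Step 1: +4 new -> 6 infected
Step 2: +5 new -> 11 infected
Step 3: +6 new -> 17 infected
Step 4: +5 new -> 22 infected
Step 5: +3 new -> 25 infected
Step 6: +4 new -> 29 infected
Step 7: +4 new -> 33 infected
Step 8: +4 new -> 37 infected
Step 9: +2 new -> 39 infected
Step 10: +1 new -> 40 infected
Step 11: +0 new -> 40 infected

Answer: 11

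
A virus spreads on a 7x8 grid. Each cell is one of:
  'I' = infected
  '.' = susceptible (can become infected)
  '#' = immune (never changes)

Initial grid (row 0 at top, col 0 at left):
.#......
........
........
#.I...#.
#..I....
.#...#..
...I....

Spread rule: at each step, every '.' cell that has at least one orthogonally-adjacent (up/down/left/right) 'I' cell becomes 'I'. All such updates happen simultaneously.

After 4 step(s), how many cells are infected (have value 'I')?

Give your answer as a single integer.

Step 0 (initial): 3 infected
Step 1: +8 new -> 11 infected
Step 2: +10 new -> 21 infected
Step 3: +9 new -> 30 infected
Step 4: +8 new -> 38 infected

Answer: 38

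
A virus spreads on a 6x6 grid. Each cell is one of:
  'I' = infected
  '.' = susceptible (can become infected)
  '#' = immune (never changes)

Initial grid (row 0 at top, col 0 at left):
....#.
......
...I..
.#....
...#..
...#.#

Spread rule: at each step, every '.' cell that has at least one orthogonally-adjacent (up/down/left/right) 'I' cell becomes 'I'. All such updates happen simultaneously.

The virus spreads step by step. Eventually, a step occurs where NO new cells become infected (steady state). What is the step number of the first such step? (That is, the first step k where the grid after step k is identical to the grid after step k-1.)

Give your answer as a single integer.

Answer: 7

Derivation:
Step 0 (initial): 1 infected
Step 1: +4 new -> 5 infected
Step 2: +7 new -> 12 infected
Step 3: +7 new -> 19 infected
Step 4: +8 new -> 27 infected
Step 5: +3 new -> 30 infected
Step 6: +1 new -> 31 infected
Step 7: +0 new -> 31 infected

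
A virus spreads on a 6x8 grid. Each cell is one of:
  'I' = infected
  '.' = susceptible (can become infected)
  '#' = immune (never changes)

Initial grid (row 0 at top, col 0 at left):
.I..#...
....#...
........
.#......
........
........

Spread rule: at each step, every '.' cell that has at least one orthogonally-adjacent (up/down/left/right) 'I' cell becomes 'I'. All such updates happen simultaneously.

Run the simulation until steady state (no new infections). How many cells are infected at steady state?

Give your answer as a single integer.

Step 0 (initial): 1 infected
Step 1: +3 new -> 4 infected
Step 2: +4 new -> 8 infected
Step 3: +3 new -> 11 infected
Step 4: +3 new -> 14 infected
Step 5: +4 new -> 18 infected
Step 6: +6 new -> 24 infected
Step 7: +6 new -> 30 infected
Step 8: +6 new -> 36 infected
Step 9: +5 new -> 41 infected
Step 10: +3 new -> 44 infected
Step 11: +1 new -> 45 infected
Step 12: +0 new -> 45 infected

Answer: 45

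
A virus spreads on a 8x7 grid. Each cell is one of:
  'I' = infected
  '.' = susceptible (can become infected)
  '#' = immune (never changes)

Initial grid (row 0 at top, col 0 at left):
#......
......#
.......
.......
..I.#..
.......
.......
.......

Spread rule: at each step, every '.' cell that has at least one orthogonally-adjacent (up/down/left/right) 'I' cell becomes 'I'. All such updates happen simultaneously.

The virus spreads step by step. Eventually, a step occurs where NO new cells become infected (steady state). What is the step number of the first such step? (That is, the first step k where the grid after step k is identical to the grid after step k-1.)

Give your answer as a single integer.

Step 0 (initial): 1 infected
Step 1: +4 new -> 5 infected
Step 2: +7 new -> 12 infected
Step 3: +10 new -> 22 infected
Step 4: +11 new -> 33 infected
Step 5: +11 new -> 44 infected
Step 6: +6 new -> 50 infected
Step 7: +2 new -> 52 infected
Step 8: +1 new -> 53 infected
Step 9: +0 new -> 53 infected

Answer: 9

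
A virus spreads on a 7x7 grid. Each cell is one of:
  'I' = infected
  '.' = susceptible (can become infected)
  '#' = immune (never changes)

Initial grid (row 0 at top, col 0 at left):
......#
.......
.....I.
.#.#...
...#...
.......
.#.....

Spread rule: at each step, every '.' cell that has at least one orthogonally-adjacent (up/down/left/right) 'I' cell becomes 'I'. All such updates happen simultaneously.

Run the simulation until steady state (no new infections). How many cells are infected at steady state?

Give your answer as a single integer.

Step 0 (initial): 1 infected
Step 1: +4 new -> 5 infected
Step 2: +7 new -> 12 infected
Step 3: +6 new -> 18 infected
Step 4: +7 new -> 25 infected
Step 5: +7 new -> 32 infected
Step 6: +6 new -> 38 infected
Step 7: +4 new -> 42 infected
Step 8: +1 new -> 43 infected
Step 9: +1 new -> 44 infected
Step 10: +0 new -> 44 infected

Answer: 44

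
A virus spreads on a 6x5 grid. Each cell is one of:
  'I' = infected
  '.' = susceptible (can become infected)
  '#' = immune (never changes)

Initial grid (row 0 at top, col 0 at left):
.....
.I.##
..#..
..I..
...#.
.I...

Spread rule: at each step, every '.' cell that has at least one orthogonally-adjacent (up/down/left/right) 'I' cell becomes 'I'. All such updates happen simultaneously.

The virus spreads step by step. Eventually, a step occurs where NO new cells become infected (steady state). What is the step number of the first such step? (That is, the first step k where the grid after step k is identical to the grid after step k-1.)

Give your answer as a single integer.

Step 0 (initial): 3 infected
Step 1: +10 new -> 13 infected
Step 2: +8 new -> 21 infected
Step 3: +4 new -> 25 infected
Step 4: +1 new -> 26 infected
Step 5: +0 new -> 26 infected

Answer: 5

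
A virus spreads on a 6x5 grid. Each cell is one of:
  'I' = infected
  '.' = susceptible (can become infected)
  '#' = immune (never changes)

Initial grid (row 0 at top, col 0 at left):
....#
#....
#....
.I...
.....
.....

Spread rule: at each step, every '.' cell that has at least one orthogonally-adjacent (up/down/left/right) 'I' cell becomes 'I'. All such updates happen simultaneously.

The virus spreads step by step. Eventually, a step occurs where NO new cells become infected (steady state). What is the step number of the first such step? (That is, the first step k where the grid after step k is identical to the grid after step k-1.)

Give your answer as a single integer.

Answer: 6

Derivation:
Step 0 (initial): 1 infected
Step 1: +4 new -> 5 infected
Step 2: +6 new -> 11 infected
Step 3: +7 new -> 18 infected
Step 4: +6 new -> 24 infected
Step 5: +3 new -> 27 infected
Step 6: +0 new -> 27 infected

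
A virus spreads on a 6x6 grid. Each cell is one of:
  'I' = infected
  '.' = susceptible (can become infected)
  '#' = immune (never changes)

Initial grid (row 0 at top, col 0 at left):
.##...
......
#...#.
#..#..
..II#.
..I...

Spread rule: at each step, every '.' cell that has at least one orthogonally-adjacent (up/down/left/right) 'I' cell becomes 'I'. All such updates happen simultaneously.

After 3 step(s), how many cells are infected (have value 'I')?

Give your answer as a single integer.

Step 0 (initial): 3 infected
Step 1: +4 new -> 7 infected
Step 2: +5 new -> 12 infected
Step 3: +4 new -> 16 infected

Answer: 16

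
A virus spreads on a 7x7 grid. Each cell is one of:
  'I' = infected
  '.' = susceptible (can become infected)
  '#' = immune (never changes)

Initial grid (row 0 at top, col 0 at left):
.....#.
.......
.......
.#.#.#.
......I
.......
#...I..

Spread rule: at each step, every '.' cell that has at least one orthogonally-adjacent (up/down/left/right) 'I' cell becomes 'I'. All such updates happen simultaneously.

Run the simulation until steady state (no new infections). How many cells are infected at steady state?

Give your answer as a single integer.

Answer: 44

Derivation:
Step 0 (initial): 2 infected
Step 1: +6 new -> 8 infected
Step 2: +6 new -> 14 infected
Step 3: +6 new -> 20 infected
Step 4: +5 new -> 25 infected
Step 5: +5 new -> 30 infected
Step 6: +4 new -> 34 infected
Step 7: +4 new -> 38 infected
Step 8: +3 new -> 41 infected
Step 9: +2 new -> 43 infected
Step 10: +1 new -> 44 infected
Step 11: +0 new -> 44 infected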